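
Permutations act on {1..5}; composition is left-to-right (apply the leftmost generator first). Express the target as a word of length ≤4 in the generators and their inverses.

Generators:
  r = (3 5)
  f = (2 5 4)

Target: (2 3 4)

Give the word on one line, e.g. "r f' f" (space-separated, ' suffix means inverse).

r' f r

  after r': (3 5)
  after f: (2 5 3 4)
  after r: (2 3 4)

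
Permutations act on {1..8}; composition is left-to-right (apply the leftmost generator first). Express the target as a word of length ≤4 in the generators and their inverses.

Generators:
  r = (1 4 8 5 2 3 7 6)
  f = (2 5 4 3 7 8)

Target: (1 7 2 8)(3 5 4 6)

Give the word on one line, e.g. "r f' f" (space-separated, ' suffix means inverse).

r' r'

  after r': (1 6 7 3 2 5 8 4)
  after r': (1 7 2 8)(3 5 4 6)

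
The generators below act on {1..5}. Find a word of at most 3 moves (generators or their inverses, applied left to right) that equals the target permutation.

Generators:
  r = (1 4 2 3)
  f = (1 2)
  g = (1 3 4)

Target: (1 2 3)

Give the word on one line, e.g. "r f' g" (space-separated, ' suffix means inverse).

  after g: (1 3 4)
  after r: (2 3)
  after f: (1 2 3)

g r f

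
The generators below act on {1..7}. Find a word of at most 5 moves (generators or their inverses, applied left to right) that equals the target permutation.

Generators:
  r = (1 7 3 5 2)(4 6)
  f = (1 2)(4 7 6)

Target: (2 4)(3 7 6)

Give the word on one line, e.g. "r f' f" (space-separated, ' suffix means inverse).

  after f: (1 2)(4 7 6)
  after r': (1 5 3 7 4)
  after f': (1 5 3 4 2)(6 7)
  after r: (1 2 7 4)(3 6)
  after f': (2 4)(3 7 6)

f r' f' r f'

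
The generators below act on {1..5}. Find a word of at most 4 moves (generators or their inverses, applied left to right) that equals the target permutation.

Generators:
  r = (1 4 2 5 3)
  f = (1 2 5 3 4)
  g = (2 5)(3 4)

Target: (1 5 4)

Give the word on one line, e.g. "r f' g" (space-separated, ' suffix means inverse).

  after f: (1 2 5 3 4)
  after g': (1 5 4)

f g'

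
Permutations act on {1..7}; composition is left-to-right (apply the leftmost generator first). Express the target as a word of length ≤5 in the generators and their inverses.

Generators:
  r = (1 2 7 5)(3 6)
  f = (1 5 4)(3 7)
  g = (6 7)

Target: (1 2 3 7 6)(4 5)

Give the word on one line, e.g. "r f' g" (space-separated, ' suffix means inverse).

  after g: (6 7)
  after r: (1 2 7 3 6 5)
  after f': (1 2 3 6)(4 5)
  after g': (1 2 3 7 6)(4 5)

g r f' g'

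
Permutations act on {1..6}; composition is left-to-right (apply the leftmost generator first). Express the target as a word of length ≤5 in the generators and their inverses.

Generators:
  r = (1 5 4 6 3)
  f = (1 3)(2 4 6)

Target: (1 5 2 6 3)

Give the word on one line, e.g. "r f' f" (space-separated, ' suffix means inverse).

  after r: (1 5 4 6 3)
  after f: (1 5 6)(2 4)
  after f: (1 5 2 6 3)

r f f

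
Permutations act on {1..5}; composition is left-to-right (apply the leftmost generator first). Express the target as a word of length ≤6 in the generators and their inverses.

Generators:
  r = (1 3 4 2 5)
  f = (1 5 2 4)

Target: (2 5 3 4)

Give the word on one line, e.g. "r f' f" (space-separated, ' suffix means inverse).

r f f f r'

  after r: (1 3 4 2 5)
  after f: (1 3)
  after f: (1 3 5 2 4)
  after f: (1 3 2)(4 5)
  after r': (2 5 3 4)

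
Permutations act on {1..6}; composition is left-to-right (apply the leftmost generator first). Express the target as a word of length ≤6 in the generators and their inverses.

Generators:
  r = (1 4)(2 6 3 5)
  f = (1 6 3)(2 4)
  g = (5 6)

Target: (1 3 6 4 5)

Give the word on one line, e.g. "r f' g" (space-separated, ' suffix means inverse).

  after g': (5 6)
  after r: (1 4)(2 6)(3 5)
  after f: (1 2 3 5)(4 6)
  after r: (1 6)(2 5 4 3)
  after r: (1 3 6 4 5)

g' r f r r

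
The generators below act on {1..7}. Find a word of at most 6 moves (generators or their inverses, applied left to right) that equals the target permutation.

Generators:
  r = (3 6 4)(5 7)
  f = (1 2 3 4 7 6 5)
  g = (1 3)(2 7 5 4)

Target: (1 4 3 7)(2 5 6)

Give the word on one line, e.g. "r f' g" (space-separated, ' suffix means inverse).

g' r r f' r'

  after g': (1 3)(2 4 5 7)
  after r: (1 6 4 7 2 3)
  after r: (1 4 5 7 2 6 3)
  after f': (1 3 5 4 6 2 7)
  after r': (1 4 3 7)(2 5 6)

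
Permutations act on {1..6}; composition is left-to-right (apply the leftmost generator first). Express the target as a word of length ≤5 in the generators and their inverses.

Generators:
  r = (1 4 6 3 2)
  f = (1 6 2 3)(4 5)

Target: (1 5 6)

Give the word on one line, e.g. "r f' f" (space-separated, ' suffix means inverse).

r f' r

  after r: (1 4 6 3 2)
  after f': (1 5 4)(2 3 6)
  after r: (1 5 6)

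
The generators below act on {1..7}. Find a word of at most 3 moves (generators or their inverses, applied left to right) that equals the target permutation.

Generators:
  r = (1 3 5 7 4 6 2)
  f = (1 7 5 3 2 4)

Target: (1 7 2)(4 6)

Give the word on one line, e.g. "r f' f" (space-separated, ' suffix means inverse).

f' r'

  after f': (1 4 2 3 5 7)
  after r': (1 7 2)(4 6)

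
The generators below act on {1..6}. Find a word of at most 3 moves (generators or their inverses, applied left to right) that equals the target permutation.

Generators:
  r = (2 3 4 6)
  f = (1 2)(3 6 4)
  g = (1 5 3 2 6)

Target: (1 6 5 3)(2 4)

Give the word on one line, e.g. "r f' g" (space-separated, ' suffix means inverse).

  after r: (2 3 4 6)
  after f': (1 2 4 3 6)
  after g: (1 6 5 3)(2 4)

r f' g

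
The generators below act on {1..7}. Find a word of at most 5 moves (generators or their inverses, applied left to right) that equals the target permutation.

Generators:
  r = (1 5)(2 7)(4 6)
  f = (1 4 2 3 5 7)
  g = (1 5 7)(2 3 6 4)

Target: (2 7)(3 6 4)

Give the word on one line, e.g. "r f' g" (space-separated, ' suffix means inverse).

f f g f g'

  after f: (1 4 2 3 5 7)
  after f: (1 2 5)(3 7 4)
  after g: (1 3)(2 7)(4 6)
  after f: (1 5 7 3 4 6 2)
  after g': (2 7)(3 6 4)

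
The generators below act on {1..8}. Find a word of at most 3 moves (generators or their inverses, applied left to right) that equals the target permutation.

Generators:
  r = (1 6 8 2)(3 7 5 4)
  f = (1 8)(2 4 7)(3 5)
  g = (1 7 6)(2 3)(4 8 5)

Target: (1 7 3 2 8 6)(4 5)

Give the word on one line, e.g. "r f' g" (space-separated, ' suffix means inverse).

  after r': (1 2 8 6)(3 4 5 7)
  after f: (1 4 3 7 5 2)(6 8)
  after f: (1 7 3 2 8 6)(4 5)

r' f f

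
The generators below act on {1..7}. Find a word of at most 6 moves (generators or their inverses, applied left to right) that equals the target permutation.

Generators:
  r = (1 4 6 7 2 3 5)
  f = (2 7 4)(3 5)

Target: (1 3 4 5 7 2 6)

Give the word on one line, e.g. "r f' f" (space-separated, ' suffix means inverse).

  after r': (1 5 3 2 7 6 4)
  after r': (1 3 7 4 5 2 6)
  after f': (1 5 4 3 2 6)
  after f': (1 3 4 5 7 2 6)

r' r' f' f'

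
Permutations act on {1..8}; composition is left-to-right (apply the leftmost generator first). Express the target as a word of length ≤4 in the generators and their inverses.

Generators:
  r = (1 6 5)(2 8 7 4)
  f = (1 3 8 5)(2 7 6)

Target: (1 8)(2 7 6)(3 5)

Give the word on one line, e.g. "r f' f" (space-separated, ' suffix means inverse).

f' f'

  after f': (1 5 8 3)(2 6 7)
  after f': (1 8)(2 7 6)(3 5)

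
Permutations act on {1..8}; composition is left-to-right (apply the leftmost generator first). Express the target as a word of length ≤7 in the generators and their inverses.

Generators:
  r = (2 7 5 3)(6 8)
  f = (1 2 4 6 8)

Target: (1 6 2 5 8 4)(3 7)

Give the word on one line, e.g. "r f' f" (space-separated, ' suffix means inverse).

r' r' f f f

  after r': (2 3 5 7)(6 8)
  after r': (2 5)(3 7)
  after f: (1 2 5 4 6 8)(3 7)
  after f: (1 4 8 2 5 6)(3 7)
  after f: (1 6 2 5 8 4)(3 7)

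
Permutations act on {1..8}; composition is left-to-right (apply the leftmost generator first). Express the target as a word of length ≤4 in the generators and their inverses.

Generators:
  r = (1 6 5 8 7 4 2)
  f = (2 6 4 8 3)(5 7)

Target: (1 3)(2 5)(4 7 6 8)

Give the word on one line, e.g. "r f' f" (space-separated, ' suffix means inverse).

  after f: (2 6 4 8 3)(5 7)
  after r: (1 6 2 5 4 7 8 3)
  after f': (1 2 7 4 5 6 3)
  after f': (1 3)(2 5)(4 7 6 8)

f r f' f'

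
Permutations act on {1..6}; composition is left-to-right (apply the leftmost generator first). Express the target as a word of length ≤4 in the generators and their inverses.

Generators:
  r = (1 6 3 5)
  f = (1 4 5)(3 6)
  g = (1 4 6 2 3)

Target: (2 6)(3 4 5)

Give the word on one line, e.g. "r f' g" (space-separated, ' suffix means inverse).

  after r: (1 6 3 5)
  after g': (1 4)(2 6)(3 5)
  after f: (1 5 6 2 3)
  after f: (2 6)(3 4 5)

r g' f f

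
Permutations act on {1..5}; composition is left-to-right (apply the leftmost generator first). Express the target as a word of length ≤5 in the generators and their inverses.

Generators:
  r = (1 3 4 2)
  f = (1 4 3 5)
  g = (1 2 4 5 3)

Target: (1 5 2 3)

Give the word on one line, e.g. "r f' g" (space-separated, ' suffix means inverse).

  after f': (1 5 3 4)
  after f': (1 3)(4 5)
  after f': (1 4 3 5)
  after r': (1 3 5 2 4)
  after f: (1 5 2 3)

f' f' f' r' f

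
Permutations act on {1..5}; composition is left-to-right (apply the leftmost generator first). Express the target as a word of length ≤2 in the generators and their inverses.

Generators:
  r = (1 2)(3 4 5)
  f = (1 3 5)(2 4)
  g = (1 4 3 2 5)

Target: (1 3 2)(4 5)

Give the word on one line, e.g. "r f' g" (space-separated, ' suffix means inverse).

g' f'

  after g': (1 5 2 3 4)
  after f': (1 3 2)(4 5)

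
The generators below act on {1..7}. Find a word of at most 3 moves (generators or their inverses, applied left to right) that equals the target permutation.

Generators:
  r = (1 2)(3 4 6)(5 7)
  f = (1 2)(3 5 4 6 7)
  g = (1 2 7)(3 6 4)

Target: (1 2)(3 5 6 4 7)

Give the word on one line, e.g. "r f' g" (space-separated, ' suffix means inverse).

  after r': (1 2)(3 6 4)(5 7)
  after f: (3 7 4 5)
  after r': (1 2)(3 5 6 4 7)

r' f r'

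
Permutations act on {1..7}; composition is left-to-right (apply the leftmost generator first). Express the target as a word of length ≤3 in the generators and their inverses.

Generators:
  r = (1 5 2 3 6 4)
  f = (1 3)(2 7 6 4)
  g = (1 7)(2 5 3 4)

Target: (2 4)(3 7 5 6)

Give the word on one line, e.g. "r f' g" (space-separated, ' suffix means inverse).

r f' r'

  after r: (1 5 2 3 6 4)
  after f': (1 5 4 3 7 2)
  after r': (2 4)(3 7 5 6)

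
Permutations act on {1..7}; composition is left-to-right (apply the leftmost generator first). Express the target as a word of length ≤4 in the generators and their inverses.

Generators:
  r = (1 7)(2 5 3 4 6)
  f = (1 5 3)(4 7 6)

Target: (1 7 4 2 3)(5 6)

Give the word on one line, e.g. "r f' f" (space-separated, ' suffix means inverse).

f' r f

  after f': (1 3 5)(4 6 7)
  after r: (1 4 2 5 7 6)
  after f: (1 7 4 2 3)(5 6)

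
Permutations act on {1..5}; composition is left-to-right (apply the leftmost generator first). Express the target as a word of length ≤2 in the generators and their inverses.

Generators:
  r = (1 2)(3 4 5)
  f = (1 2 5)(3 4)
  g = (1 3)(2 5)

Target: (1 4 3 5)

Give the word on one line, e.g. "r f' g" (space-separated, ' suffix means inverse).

  after g: (1 3)(2 5)
  after f': (1 4 3 5)

g f'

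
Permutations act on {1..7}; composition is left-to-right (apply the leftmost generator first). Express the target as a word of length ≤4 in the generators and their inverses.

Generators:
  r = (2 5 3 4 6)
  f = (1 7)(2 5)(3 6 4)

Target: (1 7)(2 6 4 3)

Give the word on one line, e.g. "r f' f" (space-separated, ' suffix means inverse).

f r f' f'

  after f: (1 7)(2 5)(3 6 4)
  after r: (1 7)(2 3)
  after f': (2 4 6 3 5)
  after f': (1 7)(2 6 4 3)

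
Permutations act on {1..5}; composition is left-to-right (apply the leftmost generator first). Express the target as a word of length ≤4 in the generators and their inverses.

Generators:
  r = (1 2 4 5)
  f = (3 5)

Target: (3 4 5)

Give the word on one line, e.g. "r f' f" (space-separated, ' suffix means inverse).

  after r: (1 2 4 5)
  after f': (1 2 4 3 5)
  after r': (3 4)
  after f': (3 4 5)

r f' r' f'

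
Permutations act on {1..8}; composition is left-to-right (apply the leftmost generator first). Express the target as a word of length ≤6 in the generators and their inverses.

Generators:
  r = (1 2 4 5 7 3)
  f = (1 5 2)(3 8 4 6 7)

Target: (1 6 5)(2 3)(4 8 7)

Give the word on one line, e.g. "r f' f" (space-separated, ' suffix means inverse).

f f r f

  after f: (1 5 2)(3 8 4 6 7)
  after f: (1 2 5)(3 4 7 8 6)
  after r: (1 4 3 5 2 7 8 6)
  after f: (1 6 5)(2 3)(4 8 7)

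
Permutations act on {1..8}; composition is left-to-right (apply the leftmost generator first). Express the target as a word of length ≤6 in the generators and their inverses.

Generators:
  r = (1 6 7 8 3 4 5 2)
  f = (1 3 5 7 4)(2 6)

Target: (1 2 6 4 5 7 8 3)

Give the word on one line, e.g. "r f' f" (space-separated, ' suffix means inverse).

r' r' f r' f'

  after r': (1 2 5 4 3 8 7 6)
  after r': (1 5 3 7)(2 4 8 6)
  after f: (1 7 3 4 8 2)
  after r': (1 6)(4 7 8 5)
  after f': (1 2 6 4 5 7 8 3)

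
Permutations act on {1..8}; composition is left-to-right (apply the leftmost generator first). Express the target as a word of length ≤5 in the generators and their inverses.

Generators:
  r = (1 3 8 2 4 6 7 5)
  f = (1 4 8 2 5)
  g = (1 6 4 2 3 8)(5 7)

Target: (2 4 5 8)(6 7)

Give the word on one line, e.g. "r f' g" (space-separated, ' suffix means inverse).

  after r: (1 3 8 2 4 6 7 5)
  after r: (1 8 4 7)(2 6 5 3)
  after g: (2 4 5 8)(6 7)

r r g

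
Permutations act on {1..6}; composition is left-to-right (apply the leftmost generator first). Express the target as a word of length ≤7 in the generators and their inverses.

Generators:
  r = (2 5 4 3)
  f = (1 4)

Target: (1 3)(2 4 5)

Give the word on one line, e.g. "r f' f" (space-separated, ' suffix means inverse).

  after r: (2 5 4 3)
  after r: (2 4)(3 5)
  after f: (1 4 2)(3 5)
  after r: (1 3 4 5 2)
  after f: (1 3)(2 4 5)

r r f r f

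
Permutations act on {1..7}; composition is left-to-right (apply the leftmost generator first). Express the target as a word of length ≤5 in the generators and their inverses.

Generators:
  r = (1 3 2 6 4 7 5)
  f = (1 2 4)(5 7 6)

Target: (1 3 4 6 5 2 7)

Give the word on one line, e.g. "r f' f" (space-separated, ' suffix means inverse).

  after f: (1 2 4)(5 7 6)
  after r': (1 3)(2 6 7)(4 5)
  after f': (1 3 4 6 5 2 7)

f r' f'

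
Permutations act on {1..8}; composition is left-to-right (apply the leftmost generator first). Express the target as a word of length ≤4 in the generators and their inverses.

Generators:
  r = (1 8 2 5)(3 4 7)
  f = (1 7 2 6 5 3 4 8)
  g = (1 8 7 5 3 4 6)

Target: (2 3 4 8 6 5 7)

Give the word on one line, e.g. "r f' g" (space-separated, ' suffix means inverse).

  after r': (1 5 2 8)(3 7 4)
  after r': (1 2)(3 4 7)(5 8)
  after r': (1 8 2 5)
  after f: (2 3 4 8 6 5 7)

r' r' r' f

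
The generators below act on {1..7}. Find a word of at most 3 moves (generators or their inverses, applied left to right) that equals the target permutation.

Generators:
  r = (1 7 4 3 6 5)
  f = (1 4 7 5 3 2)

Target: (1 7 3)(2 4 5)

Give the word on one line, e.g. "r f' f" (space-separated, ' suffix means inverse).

  after f: (1 4 7 5 3 2)
  after f: (1 7 3)(2 4 5)

f f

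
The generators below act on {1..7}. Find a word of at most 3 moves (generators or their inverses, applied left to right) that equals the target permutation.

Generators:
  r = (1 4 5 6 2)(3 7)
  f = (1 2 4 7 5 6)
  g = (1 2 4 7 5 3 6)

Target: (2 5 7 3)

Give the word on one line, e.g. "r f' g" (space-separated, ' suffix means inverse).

r f' f'

  after r: (1 4 5 6 2)(3 7)
  after f': (1 2 6)(3 4 7)
  after f': (2 5 7 3)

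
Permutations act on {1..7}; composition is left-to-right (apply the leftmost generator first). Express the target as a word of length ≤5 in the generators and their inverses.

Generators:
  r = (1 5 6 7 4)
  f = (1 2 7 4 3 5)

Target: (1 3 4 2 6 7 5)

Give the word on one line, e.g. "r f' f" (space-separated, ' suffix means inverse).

f r' f' f' f'

  after f: (1 2 7 4 3 5)
  after r': (1 2 6 5 4 3)
  after f': (2 6 3 5 7)
  after f': (1 5 2 6 4 7)
  after f': (1 3 4 2 6 7 5)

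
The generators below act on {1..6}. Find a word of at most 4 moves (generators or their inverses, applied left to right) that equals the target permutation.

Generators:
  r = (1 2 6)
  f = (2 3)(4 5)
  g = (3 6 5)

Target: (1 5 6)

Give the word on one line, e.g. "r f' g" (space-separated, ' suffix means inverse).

f r f' g'

  after f: (2 3)(4 5)
  after r: (1 2 3 6)(4 5)
  after f': (1 3 6)
  after g': (1 5 6)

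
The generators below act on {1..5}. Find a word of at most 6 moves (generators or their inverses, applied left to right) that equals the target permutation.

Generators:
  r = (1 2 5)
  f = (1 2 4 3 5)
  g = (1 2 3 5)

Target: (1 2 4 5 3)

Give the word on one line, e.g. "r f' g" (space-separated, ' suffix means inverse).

r f' f' r'

  after r: (1 2 5)
  after f': (2 3 4)
  after f': (1 5 3 2 4)
  after r': (1 2 4 5 3)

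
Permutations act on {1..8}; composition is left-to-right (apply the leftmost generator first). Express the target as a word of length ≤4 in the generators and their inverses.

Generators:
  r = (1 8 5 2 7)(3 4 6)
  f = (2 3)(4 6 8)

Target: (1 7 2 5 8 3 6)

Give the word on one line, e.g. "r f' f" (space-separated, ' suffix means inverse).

f' f' r'

  after f': (2 3)(4 8 6)
  after f': (4 6 8)
  after r': (1 7 2 5 8 3 6)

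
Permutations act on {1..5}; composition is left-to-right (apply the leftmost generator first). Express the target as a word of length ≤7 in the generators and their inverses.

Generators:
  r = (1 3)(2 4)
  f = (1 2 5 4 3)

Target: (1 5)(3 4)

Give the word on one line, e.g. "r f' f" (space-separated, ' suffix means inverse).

  after f: (1 2 5 4 3)
  after f: (1 5 3 2 4)
  after f: (1 4 2 3 5)
  after r: (1 2)(3 5)
  after f: (1 5)(3 4)

f f f r f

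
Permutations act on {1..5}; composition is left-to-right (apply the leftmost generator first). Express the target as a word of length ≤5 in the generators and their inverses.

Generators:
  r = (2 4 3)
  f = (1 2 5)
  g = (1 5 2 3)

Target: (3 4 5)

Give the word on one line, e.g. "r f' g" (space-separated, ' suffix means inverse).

f' r' f

  after f': (1 5 2)
  after r': (1 5 3 4 2)
  after f: (3 4 5)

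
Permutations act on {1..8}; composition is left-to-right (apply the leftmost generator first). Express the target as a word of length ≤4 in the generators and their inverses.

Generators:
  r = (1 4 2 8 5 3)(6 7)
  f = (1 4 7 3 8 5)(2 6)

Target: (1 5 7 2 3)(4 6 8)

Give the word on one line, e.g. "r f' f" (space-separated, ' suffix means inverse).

  after r': (1 3 5 8 2 4)(6 7)
  after r': (1 5 2)(3 8 4)
  after f': (1 8)(2 5 6)(4 7)
  after r: (1 5 7 2 3)(4 6 8)

r' r' f' r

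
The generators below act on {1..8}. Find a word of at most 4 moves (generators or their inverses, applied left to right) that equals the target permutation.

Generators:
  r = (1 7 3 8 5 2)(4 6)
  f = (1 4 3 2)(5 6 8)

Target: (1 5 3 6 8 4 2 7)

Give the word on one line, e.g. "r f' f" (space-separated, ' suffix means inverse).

  after f': (1 2 3 4)(5 8 6)
  after r': (1 5 3 6 8 4 2 7)

f' r'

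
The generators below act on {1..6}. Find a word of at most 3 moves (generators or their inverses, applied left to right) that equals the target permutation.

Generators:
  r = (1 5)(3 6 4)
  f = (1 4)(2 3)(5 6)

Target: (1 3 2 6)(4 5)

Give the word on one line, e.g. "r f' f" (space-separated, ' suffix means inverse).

  after f': (1 4)(2 3)(5 6)
  after r: (1 3 2 6)(4 5)

f' r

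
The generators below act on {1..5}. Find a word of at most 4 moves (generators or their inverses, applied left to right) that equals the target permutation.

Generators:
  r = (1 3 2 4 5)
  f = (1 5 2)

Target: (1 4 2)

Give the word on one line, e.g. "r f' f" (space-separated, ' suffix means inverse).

  after r: (1 3 2 4 5)
  after f': (1 3 5 2 4)
  after r: (1 2 5 4 3)
  after r: (1 4 2)

r f' r r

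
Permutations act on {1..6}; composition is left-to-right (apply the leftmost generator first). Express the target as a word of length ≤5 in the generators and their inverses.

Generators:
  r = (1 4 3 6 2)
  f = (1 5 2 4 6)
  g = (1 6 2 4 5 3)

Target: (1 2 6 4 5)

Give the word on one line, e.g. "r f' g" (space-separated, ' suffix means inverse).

f' g' r' g' r

  after f': (1 6 4 2 5)
  after g': (2 4 6)(3 5)
  after r': (1 2)(3 5 4)
  after g': (1 6)(2 3 4 5)
  after r: (1 2 6 4 5)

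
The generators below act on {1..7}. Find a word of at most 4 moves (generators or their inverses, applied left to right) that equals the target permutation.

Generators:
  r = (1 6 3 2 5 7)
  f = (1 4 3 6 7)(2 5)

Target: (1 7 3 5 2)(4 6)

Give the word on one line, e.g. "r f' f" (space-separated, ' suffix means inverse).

r' f r'

  after r': (1 7 5 2 3 6)
  after f: (2 6 4 3 7)
  after r': (1 7 3 5 2)(4 6)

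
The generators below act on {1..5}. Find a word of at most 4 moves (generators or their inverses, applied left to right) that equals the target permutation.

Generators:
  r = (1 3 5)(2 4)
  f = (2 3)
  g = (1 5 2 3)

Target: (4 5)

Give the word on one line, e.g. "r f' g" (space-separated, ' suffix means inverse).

  after r': (1 5 3)(2 4)
  after f': (1 5 2 4 3)
  after r: (4 5)

r' f' r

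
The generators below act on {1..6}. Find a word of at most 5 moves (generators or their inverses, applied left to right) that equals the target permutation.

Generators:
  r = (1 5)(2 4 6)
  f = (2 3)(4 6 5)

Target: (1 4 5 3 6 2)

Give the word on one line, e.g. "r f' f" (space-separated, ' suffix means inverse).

r' r' f' r f

  after r': (1 5)(2 6 4)
  after r': (2 4 6)
  after f': (2 5 6 3)
  after r: (1 5 2)(3 4 6)
  after f: (1 4 5 3 6 2)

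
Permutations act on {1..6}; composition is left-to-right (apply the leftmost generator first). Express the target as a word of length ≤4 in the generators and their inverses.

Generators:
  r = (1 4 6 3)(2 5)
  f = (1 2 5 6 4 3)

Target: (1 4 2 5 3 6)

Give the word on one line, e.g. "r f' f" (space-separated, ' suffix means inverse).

r f' r'

  after r: (1 4 6 3)(2 5)
  after f': (1 6 4 5)
  after r': (1 4 2 5 3 6)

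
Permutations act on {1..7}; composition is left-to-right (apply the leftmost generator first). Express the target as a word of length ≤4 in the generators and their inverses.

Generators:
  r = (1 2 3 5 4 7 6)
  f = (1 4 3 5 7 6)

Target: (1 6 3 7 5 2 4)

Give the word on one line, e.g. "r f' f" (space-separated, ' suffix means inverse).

  after f': (1 6 7 5 3 4)
  after r': (1 7 3 5 2)(4 6)
  after f: (1 6 3 7 5 2 4)

f' r' f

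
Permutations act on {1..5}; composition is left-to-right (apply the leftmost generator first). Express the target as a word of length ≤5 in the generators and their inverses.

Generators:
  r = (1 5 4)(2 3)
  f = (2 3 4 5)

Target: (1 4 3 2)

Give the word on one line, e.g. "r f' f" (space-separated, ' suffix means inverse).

r' f r

  after r': (1 4 5)(2 3)
  after f: (1 5)(2 4)
  after r: (1 4 3 2)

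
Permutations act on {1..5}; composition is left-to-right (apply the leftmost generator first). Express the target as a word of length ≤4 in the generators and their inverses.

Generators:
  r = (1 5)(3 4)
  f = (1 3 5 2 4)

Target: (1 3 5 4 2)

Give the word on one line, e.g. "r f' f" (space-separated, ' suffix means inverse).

f' r'

  after f': (1 4 2 5 3)
  after r': (1 3 5 4 2)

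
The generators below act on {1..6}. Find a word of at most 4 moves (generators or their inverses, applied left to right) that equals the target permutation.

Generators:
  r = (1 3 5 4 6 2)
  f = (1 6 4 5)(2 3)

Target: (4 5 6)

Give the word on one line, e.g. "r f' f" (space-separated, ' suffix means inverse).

r' f' r'

  after r': (1 2 6 4 5 3)
  after f': (1 3 5 2)
  after r': (4 5 6)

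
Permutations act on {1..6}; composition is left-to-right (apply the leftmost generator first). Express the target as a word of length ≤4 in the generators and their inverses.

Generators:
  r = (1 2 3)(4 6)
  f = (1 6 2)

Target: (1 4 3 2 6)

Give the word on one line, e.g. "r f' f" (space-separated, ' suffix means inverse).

f' r' f r

  after f': (1 2 6)
  after r': (2 4 6 3)
  after f: (1 6 3)(2 4)
  after r: (1 4 3 2 6)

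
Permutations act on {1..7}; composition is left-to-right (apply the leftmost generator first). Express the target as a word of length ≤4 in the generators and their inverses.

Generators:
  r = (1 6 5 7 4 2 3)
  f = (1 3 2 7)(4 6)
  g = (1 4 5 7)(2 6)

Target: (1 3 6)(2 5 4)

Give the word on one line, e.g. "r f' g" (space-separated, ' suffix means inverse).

f g'

  after f: (1 3 2 7)(4 6)
  after g': (1 3 6)(2 5 4)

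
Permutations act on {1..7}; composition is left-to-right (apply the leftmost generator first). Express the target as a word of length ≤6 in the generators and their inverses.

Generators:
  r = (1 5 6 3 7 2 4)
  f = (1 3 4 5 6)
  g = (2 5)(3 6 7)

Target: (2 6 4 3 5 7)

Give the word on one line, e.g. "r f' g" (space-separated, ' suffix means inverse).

  after g: (2 5)(3 6 7)
  after f: (1 3)(2 6 7 4 5)
  after r': (1 6 3 4)(2 5 7)
  after f: (2 6 4 3 5 7)

g f r' f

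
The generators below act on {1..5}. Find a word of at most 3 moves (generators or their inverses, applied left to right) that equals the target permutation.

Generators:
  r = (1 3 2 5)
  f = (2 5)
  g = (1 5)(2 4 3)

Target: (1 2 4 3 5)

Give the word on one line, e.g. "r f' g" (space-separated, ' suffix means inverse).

  after g: (1 5)(2 4 3)
  after f': (1 2 4 3 5)

g f'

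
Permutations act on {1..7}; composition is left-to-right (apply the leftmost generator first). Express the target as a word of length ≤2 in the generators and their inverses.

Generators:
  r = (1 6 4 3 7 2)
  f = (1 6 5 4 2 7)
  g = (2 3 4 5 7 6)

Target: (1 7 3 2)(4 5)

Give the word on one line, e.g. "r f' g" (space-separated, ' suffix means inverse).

  after r': (1 2 7 3 4 6)
  after f: (1 7 3 2)(4 5)

r' f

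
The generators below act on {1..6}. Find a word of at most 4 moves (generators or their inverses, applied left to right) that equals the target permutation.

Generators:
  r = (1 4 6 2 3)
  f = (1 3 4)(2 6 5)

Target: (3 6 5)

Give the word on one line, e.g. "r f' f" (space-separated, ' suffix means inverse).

f r

  after f: (1 3 4)(2 6 5)
  after r: (3 6 5)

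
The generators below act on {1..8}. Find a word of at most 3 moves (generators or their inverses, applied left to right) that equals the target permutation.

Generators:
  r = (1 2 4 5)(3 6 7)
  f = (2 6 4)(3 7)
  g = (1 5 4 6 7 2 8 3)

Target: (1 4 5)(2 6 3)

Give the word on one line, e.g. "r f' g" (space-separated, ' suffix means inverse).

r f'

  after r: (1 2 4 5)(3 6 7)
  after f': (1 4 5)(2 6 3)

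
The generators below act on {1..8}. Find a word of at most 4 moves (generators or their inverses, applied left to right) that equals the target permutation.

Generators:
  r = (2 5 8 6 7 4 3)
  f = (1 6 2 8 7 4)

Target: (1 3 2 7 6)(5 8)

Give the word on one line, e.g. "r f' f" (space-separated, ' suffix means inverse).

f' r

  after f': (1 4 7 8 2 6)
  after r: (1 3 2 7 6)(5 8)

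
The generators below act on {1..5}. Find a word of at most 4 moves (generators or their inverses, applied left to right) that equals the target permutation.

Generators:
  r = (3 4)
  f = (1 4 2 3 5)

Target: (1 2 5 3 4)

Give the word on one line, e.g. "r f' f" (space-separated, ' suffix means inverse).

r' f f r'

  after r': (3 4)
  after f: (1 4 5)(2 3)
  after f: (1 2 5 4)
  after r': (1 2 5 3 4)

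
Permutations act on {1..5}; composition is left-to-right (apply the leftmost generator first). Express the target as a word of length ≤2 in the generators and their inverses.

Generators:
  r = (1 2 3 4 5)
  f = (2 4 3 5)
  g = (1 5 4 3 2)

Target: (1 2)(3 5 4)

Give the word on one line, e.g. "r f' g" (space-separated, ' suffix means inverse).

f' r

  after f': (2 5 3 4)
  after r: (1 2)(3 5 4)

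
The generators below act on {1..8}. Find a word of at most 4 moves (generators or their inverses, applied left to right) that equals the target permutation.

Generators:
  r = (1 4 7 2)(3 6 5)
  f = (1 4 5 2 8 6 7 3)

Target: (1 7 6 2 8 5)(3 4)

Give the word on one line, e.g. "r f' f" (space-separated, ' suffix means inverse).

  after f: (1 4 5 2 8 6 7 3)
  after r: (1 7 6 2 8 5)(3 4)

f r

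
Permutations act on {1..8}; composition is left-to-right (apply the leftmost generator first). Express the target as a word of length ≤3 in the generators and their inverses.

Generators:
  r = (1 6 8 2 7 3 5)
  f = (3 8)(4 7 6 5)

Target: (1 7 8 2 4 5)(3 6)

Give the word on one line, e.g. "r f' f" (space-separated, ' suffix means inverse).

  after r: (1 6 8 2 7 3 5)
  after f': (1 7 8 2 4 5)(3 6)

r f'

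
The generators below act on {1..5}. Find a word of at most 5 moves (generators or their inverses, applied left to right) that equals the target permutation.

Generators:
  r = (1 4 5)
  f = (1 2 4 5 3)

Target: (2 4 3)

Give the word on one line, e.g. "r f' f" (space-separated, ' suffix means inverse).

  after f: (1 2 4 5 3)
  after r: (1 2 5 3 4)
  after f': (2 4 3)

f r f'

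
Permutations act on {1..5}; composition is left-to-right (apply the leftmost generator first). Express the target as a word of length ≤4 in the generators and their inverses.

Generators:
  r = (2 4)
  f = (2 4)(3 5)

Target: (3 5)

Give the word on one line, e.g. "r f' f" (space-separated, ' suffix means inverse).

  after f': (2 4)(3 5)
  after r: (3 5)

f' r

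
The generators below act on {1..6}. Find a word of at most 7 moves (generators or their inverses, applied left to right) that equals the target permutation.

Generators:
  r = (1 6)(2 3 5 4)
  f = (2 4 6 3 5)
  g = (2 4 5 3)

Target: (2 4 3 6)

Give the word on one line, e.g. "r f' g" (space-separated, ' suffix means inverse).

f' f' g' f f

  after f': (2 5 3 6 4)
  after f': (2 3 4 5 6)
  after g': (2 5 6 3)
  after f: (3 4 6 5)
  after f: (2 4 3 6)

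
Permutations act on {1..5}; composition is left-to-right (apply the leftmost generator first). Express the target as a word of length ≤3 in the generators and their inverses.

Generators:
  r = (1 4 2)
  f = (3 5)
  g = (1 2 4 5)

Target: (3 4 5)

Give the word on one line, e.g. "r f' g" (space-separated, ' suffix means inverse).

f' g r

  after f': (3 5)
  after g: (1 2 4 5 3)
  after r: (3 4 5)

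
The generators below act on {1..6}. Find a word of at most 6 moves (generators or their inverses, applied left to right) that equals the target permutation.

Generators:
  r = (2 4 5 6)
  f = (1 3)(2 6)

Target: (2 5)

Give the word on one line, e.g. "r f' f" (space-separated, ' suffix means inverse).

f r r f' r

  after f: (1 3)(2 6)
  after r: (1 3)(4 5 6)
  after r: (1 3)(2 4 6 5)
  after f': (2 4)(5 6)
  after r: (2 5)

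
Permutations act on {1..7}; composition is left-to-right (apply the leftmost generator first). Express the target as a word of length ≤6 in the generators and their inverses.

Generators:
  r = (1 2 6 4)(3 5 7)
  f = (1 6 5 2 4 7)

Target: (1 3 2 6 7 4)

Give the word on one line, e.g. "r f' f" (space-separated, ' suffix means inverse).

  after f: (1 6 5 2 4 7)
  after r': (1 2 6 3 7 4 5)
  after f': (1 5 7 2)(3 4 6)
  after r: (1 7 6 5 3)
  after r: (1 3 2 6 7 4)

f r' f' r r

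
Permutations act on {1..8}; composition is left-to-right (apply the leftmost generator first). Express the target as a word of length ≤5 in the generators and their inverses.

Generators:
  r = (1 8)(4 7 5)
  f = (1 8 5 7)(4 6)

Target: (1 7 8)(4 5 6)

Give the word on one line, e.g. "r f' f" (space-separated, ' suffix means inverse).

r' r' f'

  after r': (1 8)(4 5 7)
  after r': (4 7 5)
  after f': (1 7 8)(4 5 6)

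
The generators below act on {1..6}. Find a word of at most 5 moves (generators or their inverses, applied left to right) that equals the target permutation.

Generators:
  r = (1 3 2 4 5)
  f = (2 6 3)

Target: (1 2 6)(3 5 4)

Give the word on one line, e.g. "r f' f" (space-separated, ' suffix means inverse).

r f' r' r' f'

  after r: (1 3 2 4 5)
  after f': (1 6 2 4 5)
  after r': (1 6 3)
  after r': (1 6)(2 3 5 4)
  after f': (1 2 6)(3 5 4)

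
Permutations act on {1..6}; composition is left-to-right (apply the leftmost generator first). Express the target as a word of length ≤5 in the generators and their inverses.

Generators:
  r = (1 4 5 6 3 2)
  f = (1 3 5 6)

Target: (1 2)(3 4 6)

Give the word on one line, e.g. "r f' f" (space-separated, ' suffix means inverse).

  after r: (1 4 5 6 3 2)
  after r: (1 5 3)(2 4 6)
  after f: (1 6 2 4)
  after f: (2 4 3 5 6)
  after r': (1 2)(3 4 6)

r r f f r'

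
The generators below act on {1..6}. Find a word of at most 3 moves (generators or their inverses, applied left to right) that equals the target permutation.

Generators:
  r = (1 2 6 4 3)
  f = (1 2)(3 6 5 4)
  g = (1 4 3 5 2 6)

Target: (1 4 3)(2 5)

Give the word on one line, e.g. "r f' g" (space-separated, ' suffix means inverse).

  after f: (1 2)(3 6 5 4)
  after g': (1 5)(2 6 3)
  after f: (1 4 3)(2 5)

f g' f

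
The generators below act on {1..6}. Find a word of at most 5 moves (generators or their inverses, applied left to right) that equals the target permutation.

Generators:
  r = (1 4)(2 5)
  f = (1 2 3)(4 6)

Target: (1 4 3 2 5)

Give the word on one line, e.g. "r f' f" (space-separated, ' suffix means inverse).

r f f

  after r: (1 4)(2 5)
  after f: (1 6 4 2 5 3)
  after f: (1 4 3 2 5)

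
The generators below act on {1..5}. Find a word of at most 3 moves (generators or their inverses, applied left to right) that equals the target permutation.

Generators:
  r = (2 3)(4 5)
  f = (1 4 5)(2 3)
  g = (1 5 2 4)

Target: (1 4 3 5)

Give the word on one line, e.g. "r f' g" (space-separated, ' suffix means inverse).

  after g': (1 4 2 5)
  after f': (2 4 3)
  after g': (1 4 3 5)

g' f' g'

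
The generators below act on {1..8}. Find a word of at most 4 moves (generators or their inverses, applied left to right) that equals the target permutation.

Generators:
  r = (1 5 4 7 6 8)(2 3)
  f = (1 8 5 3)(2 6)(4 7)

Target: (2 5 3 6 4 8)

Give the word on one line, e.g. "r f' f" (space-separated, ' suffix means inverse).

  after r': (1 8 6 7 4 5)(2 3)
  after f': (2 5 3 6 4 8)

r' f'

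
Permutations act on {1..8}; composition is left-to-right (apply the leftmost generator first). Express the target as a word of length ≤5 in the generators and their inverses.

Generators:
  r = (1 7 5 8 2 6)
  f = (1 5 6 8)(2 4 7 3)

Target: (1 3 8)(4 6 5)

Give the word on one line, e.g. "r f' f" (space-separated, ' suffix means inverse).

  after f': (1 8 6 5)(2 3 7 4)
  after r': (1 5 6 7 4 8 2 3)
  after r': (1 7 4 5 2 3 6)
  after f: (1 3 8)(4 6 5)

f' r' r' f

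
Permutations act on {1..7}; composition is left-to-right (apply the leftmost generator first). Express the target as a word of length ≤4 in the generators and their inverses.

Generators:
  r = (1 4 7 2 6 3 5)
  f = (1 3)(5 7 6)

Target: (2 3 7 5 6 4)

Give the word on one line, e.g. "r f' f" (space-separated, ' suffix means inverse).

  after f: (1 3)(5 7 6)
  after r: (1 5 2 6)(3 4 7)
  after r: (2 3 7 5 6 4)

f r r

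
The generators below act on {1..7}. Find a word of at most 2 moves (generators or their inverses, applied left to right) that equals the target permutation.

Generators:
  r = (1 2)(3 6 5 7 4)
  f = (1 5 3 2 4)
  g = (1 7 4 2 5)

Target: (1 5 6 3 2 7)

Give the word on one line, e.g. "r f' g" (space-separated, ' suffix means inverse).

  after r': (1 2)(3 4 7 5 6)
  after g: (1 5 6 3 2 7)

r' g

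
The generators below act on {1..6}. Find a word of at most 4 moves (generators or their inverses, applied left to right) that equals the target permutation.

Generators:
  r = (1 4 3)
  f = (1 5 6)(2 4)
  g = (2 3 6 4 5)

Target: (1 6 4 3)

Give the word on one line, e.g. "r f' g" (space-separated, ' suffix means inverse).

g g g f'

  after g: (2 3 6 4 5)
  after g: (2 6 5 3 4)
  after g: (2 4 3 5 6)
  after f': (1 6 4 3)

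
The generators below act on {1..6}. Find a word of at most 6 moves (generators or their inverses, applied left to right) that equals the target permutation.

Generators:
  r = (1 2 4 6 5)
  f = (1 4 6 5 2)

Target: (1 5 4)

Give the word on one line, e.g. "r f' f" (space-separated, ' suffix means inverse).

  after f: (1 4 6 5 2)
  after f: (1 6 2 4 5)
  after r': (1 4 6)
  after f: (1 6 4 5 2)
  after r: (1 5 4)

f f r' f r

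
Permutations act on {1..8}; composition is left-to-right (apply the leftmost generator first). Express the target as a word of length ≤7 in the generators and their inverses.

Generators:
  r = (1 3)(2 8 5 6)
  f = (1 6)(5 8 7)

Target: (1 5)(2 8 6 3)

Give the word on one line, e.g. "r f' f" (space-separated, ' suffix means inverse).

r f r' f r'

  after r: (1 3)(2 8 5 6)
  after f: (1 3 6 2 7 5)
  after r': (2 7 8)(3 5)
  after f: (1 6)(2 5 3 8)
  after r': (1 5)(2 8 6 3)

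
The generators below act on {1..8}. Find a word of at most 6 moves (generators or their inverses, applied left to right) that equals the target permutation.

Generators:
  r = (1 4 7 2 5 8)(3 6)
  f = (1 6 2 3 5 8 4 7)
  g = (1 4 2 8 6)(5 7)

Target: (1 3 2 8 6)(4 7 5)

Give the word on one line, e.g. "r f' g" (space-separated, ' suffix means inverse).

f f g r' f'

  after f: (1 6 2 3 5 8 4 7)
  after f: (1 2 5 4)(3 8 7 6)
  after g: (1 8 5 2 7)(3 6)
  after r': (1 5 7 8 2 4)
  after f': (1 3 2 8 6)(4 7 5)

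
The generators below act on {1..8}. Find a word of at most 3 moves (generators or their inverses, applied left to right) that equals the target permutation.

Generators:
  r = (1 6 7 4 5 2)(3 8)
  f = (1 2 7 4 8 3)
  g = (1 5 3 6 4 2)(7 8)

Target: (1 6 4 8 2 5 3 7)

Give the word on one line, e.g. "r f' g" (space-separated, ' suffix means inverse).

f' g

  after f': (1 3 8 4 7 2)
  after g: (1 6 4 8 2 5 3 7)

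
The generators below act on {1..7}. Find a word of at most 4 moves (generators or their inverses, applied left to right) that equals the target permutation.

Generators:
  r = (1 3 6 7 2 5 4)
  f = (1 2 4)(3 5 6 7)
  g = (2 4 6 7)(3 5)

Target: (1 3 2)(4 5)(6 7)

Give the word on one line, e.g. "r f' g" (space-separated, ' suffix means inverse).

  after f': (1 4 2)(3 7 6 5)
  after f': (1 2 4)(3 6)(5 7)
  after r: (1 5 2)(3 7 4)
  after g: (1 3 2)(4 5)(6 7)

f' f' r g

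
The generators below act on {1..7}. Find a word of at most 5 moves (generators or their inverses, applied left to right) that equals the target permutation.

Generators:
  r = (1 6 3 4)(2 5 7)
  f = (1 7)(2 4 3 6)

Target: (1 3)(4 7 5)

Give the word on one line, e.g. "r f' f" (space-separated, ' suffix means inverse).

  after f': (1 7)(2 6 3 4)
  after f': (2 3)(4 6)
  after r': (1 4)(2 6 3 7 5)
  after f: (1 3)(4 7 5)

f' f' r' f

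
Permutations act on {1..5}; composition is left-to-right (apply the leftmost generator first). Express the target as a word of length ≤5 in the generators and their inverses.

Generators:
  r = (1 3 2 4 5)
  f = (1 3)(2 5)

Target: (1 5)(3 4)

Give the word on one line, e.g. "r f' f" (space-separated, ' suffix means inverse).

  after f: (1 3)(2 5)
  after r: (1 2)(4 5)
  after r: (1 4)(2 3)
  after r: (1 5)(3 4)

f r r r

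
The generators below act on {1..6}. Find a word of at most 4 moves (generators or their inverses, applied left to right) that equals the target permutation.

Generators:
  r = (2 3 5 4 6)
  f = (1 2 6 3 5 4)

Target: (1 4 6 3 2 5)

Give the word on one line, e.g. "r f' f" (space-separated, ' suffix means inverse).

  after r: (2 3 5 4 6)
  after r: (2 5 6 3 4)
  after r: (2 4 3 6 5)
  after f': (1 4 6 3 2 5)

r r r f'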